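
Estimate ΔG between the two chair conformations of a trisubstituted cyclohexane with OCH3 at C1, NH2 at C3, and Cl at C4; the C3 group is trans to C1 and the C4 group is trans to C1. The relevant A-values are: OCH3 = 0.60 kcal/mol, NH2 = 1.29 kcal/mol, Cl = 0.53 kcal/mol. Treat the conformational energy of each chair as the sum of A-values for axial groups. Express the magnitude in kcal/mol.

0.16 kcal/mol

Chair I (methoxy axial, amino equatorial, chloro axial): E = 1.13 kcal/mol.
Chair II (methoxy equatorial, amino axial, chloro equatorial): E = 1.29 kcal/mol.
ΔE = 1.29 − 1.13 = 0.16 kcal/mol; chair I is more stable.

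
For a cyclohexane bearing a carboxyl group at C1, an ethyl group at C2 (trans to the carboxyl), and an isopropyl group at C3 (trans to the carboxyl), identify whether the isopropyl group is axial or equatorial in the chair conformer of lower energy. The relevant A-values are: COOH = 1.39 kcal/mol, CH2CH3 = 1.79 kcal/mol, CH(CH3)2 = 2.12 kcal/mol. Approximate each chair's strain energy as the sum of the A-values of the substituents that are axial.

Chair I (carboxyl axial, ethyl axial, isopropyl equatorial): E = 3.18 kcal/mol.
Chair II (carboxyl equatorial, ethyl equatorial, isopropyl axial): E = 2.12 kcal/mol.
Chair II is the more stable (lower-energy) conformer, and in that chair the isopropyl group is axial.

axial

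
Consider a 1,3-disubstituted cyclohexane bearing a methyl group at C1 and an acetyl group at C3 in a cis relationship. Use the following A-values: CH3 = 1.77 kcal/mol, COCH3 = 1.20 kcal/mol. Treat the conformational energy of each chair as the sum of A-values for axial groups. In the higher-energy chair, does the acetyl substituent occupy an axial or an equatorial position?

C1 and C3 have the same parity, so for the cis isomer the two substituents are e,e in one chair and a,a in the other.
Chair I (methyl axial, acetyl axial): E = 2.97 kcal/mol.
Chair II (methyl equatorial, acetyl equatorial): E = 0.00 kcal/mol.
Chair I is the less stable (higher-energy) conformer, and in that chair the acetyl group is axial.

axial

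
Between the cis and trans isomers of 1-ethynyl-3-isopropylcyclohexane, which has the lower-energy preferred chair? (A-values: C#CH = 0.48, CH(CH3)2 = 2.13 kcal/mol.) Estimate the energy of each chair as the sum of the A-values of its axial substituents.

cis

At 1,3 positions (parity same): cis → (e,e or a,a); trans → (a,e or e,a).
Best chair for cis: E = 0.00 kcal/mol; best chair for trans: E = 0.48 kcal/mol.
The cis isomer is lower by 0.48 kcal/mol.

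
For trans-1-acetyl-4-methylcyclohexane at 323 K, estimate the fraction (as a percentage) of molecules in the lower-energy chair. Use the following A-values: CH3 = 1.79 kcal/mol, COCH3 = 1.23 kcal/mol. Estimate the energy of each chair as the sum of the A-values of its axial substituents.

C1 and C4 have opposite parity, so for the trans isomer the two substituents are e,e in one chair and a,a in the other.
Chair I (methyl axial, acetyl axial): E = 3.02 kcal/mol; chair II (methyl equatorial, acetyl equatorial): E = 0.00 kcal/mol.
ΔG = 3.02 kcal/mol between the two chairs.
K = exp(ΔG/RT) with R = 1.987×10⁻³ kcal mol⁻¹ K⁻¹ and T = 323 K gives K ≈ 111.
Fraction in the lower-energy chair = K/(K+1) = 99.1%.

99.1%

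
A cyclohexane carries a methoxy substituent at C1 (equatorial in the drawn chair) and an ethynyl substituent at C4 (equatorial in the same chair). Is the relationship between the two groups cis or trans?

trans

C1 and C4 have opposite parity, so their axial bonds point in opposite directions.
With opposite-parity carbons, two substituents on the same face are one axial and one equatorial; opposite faces give both axial or both equatorial.
Here the groups are equatorial/equatorial → opposite face → trans.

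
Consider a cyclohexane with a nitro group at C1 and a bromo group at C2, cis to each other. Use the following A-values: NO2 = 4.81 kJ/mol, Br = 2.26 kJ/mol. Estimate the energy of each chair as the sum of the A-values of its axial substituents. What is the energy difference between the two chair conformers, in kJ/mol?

2.55 kJ/mol

C1 and C2 have opposite parity, so for the cis isomer the two substituents are one axial and one equatorial in each chair.
Chair I (nitro axial, bromo equatorial): E = 4.81 kJ/mol.
Chair II (nitro equatorial, bromo axial): E = 2.26 kJ/mol.
ΔE = 4.81 − 2.26 = 2.55 kJ/mol; chair II is more stable.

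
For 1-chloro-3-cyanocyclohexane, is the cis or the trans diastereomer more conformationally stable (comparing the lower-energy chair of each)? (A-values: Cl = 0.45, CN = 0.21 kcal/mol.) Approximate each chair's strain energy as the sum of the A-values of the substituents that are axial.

cis

At 1,3 positions (parity same): cis → (e,e or a,a); trans → (a,e or e,a).
Best chair for cis: E = 0.00 kcal/mol; best chair for trans: E = 0.21 kcal/mol.
The cis isomer is lower by 0.21 kcal/mol.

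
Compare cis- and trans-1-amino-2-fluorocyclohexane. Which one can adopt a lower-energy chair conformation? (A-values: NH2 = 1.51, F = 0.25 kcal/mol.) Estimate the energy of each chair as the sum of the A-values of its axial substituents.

trans

At 1,2 positions (parity opposite): cis → (a,e or e,a); trans → (e,e or a,a).
Best chair for cis: E = 0.25 kcal/mol; best chair for trans: E = 0.00 kcal/mol.
The trans isomer is lower by 0.25 kcal/mol.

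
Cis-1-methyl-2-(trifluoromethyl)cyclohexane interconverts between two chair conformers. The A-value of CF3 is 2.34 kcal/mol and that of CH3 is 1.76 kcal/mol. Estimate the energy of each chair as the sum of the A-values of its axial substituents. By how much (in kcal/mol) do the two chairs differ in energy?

0.58 kcal/mol

C1 and C2 have opposite parity, so for the cis isomer the two substituents are one axial and one equatorial in each chair.
Chair I (trifluoromethyl axial, methyl equatorial): E = 2.34 kcal/mol.
Chair II (trifluoromethyl equatorial, methyl axial): E = 1.76 kcal/mol.
ΔE = 2.34 − 1.76 = 0.58 kcal/mol; chair II is more stable.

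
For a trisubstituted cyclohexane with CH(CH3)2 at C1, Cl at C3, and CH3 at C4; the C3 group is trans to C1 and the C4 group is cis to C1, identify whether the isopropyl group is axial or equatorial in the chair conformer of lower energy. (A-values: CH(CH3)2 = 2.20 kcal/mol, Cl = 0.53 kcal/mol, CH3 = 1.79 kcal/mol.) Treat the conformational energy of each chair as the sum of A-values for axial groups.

Chair I (isopropyl axial, chloro equatorial, methyl equatorial): E = 2.20 kcal/mol.
Chair II (isopropyl equatorial, chloro axial, methyl axial): E = 2.32 kcal/mol.
Chair I is the more stable (lower-energy) conformer, and in that chair the isopropyl group is axial.

axial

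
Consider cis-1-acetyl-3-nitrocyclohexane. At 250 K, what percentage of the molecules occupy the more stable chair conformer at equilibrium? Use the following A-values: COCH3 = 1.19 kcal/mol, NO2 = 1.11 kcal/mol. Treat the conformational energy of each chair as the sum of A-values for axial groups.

C1 and C3 have the same parity, so for the cis isomer the two substituents are e,e in one chair and a,a in the other.
Chair I (acetyl axial, nitro axial): E = 2.30 kcal/mol; chair II (acetyl equatorial, nitro equatorial): E = 0.00 kcal/mol.
ΔG = 2.30 kcal/mol between the two chairs.
K = exp(ΔG/RT) with R = 1.987×10⁻³ kcal mol⁻¹ K⁻¹ and T = 250 K gives K ≈ 103.
Fraction in the lower-energy chair = K/(K+1) = 99.0%.

99.0%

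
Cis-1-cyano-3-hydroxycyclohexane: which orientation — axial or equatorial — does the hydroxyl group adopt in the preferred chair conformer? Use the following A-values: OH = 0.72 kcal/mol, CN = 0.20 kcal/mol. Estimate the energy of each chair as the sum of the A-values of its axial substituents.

C1 and C3 have the same parity, so for the cis isomer the two substituents are e,e in one chair and a,a in the other.
Chair I (hydroxyl axial, cyano axial): E = 0.92 kcal/mol.
Chair II (hydroxyl equatorial, cyano equatorial): E = 0.00 kcal/mol.
Chair II is the more stable (lower-energy) conformer, and in that chair the hydroxyl group is equatorial.

equatorial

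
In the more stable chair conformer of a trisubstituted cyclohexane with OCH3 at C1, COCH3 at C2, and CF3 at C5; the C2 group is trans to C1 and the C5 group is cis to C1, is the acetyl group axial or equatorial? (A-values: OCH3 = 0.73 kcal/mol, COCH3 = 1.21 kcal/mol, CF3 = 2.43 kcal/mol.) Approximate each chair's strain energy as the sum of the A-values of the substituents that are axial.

Chair I (methoxy axial, acetyl axial, trifluoromethyl axial): E = 4.37 kcal/mol.
Chair II (methoxy equatorial, acetyl equatorial, trifluoromethyl equatorial): E = 0.00 kcal/mol.
Chair II is the more stable (lower-energy) conformer, and in that chair the acetyl group is equatorial.

equatorial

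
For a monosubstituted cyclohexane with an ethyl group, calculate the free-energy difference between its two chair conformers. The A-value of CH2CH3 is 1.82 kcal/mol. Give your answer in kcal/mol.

1.82 kcal/mol

A monosubstituted cyclohexane has one chair with the ethyl group axial (E = A = 1.82 kcal/mol) and one with it equatorial (E = 0).
ΔE = 1.82 − 0 = 1.82 kcal/mol.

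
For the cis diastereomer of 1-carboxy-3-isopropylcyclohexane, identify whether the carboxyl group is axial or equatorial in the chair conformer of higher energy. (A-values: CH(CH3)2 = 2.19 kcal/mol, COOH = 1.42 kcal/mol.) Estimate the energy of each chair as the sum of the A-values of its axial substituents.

C1 and C3 have the same parity, so for the cis isomer the two substituents are e,e in one chair and a,a in the other.
Chair I (isopropyl axial, carboxyl axial): E = 3.61 kcal/mol.
Chair II (isopropyl equatorial, carboxyl equatorial): E = 0.00 kcal/mol.
Chair I is the less stable (higher-energy) conformer, and in that chair the carboxyl group is axial.

axial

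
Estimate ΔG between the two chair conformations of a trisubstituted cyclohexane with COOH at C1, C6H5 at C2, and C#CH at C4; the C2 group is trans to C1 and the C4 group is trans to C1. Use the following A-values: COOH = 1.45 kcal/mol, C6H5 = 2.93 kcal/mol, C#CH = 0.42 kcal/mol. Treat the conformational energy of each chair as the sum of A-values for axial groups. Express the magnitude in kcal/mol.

Chair I (carboxyl axial, phenyl axial, ethynyl axial): E = 4.80 kcal/mol.
Chair II (carboxyl equatorial, phenyl equatorial, ethynyl equatorial): E = 0.00 kcal/mol.
ΔE = 4.80 − 0.00 = 4.80 kcal/mol; chair II is more stable.

4.80 kcal/mol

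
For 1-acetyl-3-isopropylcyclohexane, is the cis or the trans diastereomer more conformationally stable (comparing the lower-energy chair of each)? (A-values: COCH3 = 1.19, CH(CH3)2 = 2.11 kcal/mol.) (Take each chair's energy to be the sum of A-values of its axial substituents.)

cis

At 1,3 positions (parity same): cis → (e,e or a,a); trans → (a,e or e,a).
Best chair for cis: E = 0.00 kcal/mol; best chair for trans: E = 1.19 kcal/mol.
The cis isomer is lower by 1.19 kcal/mol.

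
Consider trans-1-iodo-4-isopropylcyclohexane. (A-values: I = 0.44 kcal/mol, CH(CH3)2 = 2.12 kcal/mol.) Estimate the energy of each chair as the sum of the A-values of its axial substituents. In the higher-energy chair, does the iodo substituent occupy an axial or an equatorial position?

axial

C1 and C4 have opposite parity, so for the trans isomer the two substituents are e,e in one chair and a,a in the other.
Chair I (iodo axial, isopropyl axial): E = 2.56 kcal/mol.
Chair II (iodo equatorial, isopropyl equatorial): E = 0.00 kcal/mol.
Chair I is the less stable (higher-energy) conformer, and in that chair the iodo group is axial.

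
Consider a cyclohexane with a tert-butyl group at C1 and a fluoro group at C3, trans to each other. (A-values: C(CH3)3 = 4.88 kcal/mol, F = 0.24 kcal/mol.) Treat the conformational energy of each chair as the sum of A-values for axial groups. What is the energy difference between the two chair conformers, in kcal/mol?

4.64 kcal/mol

C1 and C3 have the same parity, so for the trans isomer the two substituents are one axial and one equatorial in each chair.
Chair I (tert-butyl axial, fluoro equatorial): E = 4.88 kcal/mol.
Chair II (tert-butyl equatorial, fluoro axial): E = 0.24 kcal/mol.
ΔE = 4.88 − 0.24 = 4.64 kcal/mol; chair II is more stable.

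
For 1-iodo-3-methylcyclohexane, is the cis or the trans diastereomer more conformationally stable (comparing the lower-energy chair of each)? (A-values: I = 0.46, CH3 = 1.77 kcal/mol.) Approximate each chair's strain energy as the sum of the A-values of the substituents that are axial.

At 1,3 positions (parity same): cis → (e,e or a,a); trans → (a,e or e,a).
Best chair for cis: E = 0.00 kcal/mol; best chair for trans: E = 0.46 kcal/mol.
The cis isomer is lower by 0.46 kcal/mol.

cis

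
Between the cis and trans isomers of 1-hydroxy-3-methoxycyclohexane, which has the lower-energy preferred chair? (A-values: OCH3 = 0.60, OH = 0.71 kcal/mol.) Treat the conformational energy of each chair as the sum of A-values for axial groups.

At 1,3 positions (parity same): cis → (e,e or a,a); trans → (a,e or e,a).
Best chair for cis: E = 0.00 kcal/mol; best chair for trans: E = 0.60 kcal/mol.
The cis isomer is lower by 0.60 kcal/mol.

cis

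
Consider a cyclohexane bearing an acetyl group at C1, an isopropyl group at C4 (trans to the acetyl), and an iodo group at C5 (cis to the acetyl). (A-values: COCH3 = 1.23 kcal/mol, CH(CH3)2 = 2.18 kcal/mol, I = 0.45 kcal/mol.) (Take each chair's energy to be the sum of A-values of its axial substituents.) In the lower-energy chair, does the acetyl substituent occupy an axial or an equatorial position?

equatorial

Chair I (acetyl axial, isopropyl axial, iodo axial): E = 3.86 kcal/mol.
Chair II (acetyl equatorial, isopropyl equatorial, iodo equatorial): E = 0.00 kcal/mol.
Chair II is the more stable (lower-energy) conformer, and in that chair the acetyl group is equatorial.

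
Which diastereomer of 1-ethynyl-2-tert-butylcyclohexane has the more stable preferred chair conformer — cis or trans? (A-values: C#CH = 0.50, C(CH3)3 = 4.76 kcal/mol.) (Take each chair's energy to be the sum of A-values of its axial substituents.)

trans

At 1,2 positions (parity opposite): cis → (a,e or e,a); trans → (e,e or a,a).
Best chair for cis: E = 0.50 kcal/mol; best chair for trans: E = 0.00 kcal/mol.
The trans isomer is lower by 0.50 kcal/mol.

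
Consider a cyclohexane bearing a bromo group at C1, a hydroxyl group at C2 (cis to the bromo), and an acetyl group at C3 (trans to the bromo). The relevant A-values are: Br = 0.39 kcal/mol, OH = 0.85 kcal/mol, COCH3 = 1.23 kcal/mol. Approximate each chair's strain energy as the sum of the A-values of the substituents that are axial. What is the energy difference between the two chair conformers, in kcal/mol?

Chair I (bromo axial, hydroxyl equatorial, acetyl equatorial): E = 0.39 kcal/mol.
Chair II (bromo equatorial, hydroxyl axial, acetyl axial): E = 2.08 kcal/mol.
ΔE = 2.08 − 0.39 = 1.69 kcal/mol; chair I is more stable.

1.69 kcal/mol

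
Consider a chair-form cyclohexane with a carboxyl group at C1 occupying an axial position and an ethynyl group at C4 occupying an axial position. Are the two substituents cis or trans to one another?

C1 and C4 have opposite parity, so their axial bonds point in opposite directions.
With opposite-parity carbons, two substituents on the same face are one axial and one equatorial; opposite faces give both axial or both equatorial.
Here the groups are axial/axial → opposite face → trans.

trans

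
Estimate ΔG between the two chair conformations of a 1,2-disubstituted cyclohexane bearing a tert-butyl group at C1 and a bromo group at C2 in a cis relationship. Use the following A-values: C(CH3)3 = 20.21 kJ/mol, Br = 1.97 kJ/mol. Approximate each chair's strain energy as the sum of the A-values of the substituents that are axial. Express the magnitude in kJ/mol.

C1 and C2 have opposite parity, so for the cis isomer the two substituents are one axial and one equatorial in each chair.
Chair I (tert-butyl axial, bromo equatorial): E = 20.21 kJ/mol.
Chair II (tert-butyl equatorial, bromo axial): E = 1.97 kJ/mol.
ΔE = 20.21 − 1.97 = 18.24 kJ/mol; chair II is more stable.

18.24 kJ/mol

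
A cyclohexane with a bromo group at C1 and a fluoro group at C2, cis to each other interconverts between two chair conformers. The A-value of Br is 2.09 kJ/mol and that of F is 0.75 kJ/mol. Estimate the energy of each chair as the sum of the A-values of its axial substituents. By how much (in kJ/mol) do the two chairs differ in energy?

C1 and C2 have opposite parity, so for the cis isomer the two substituents are one axial and one equatorial in each chair.
Chair I (bromo axial, fluoro equatorial): E = 2.09 kJ/mol.
Chair II (bromo equatorial, fluoro axial): E = 0.75 kJ/mol.
ΔE = 2.09 − 0.75 = 1.34 kJ/mol; chair II is more stable.

1.34 kJ/mol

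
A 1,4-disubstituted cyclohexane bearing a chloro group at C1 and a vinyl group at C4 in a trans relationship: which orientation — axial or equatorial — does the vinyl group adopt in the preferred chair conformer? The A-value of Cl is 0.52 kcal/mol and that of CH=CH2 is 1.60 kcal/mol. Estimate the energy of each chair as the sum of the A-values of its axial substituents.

C1 and C4 have opposite parity, so for the trans isomer the two substituents are e,e in one chair and a,a in the other.
Chair I (chloro axial, vinyl axial): E = 2.12 kcal/mol.
Chair II (chloro equatorial, vinyl equatorial): E = 0.00 kcal/mol.
Chair II is the more stable (lower-energy) conformer, and in that chair the vinyl group is equatorial.

equatorial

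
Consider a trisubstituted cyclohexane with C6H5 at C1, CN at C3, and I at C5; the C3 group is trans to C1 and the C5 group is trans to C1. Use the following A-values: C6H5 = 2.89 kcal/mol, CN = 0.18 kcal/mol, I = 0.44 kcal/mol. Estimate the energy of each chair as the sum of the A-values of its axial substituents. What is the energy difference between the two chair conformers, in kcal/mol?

2.27 kcal/mol

Chair I (phenyl axial, cyano equatorial, iodo equatorial): E = 2.89 kcal/mol.
Chair II (phenyl equatorial, cyano axial, iodo axial): E = 0.62 kcal/mol.
ΔE = 2.89 − 0.62 = 2.27 kcal/mol; chair II is more stable.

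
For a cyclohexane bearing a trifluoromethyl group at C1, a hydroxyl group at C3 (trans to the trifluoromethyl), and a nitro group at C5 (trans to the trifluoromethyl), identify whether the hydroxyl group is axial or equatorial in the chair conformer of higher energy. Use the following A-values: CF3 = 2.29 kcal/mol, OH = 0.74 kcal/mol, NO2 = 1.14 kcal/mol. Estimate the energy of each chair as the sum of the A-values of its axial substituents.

Chair I (trifluoromethyl axial, hydroxyl equatorial, nitro equatorial): E = 2.29 kcal/mol.
Chair II (trifluoromethyl equatorial, hydroxyl axial, nitro axial): E = 1.88 kcal/mol.
Chair I is the less stable (higher-energy) conformer, and in that chair the hydroxyl group is equatorial.

equatorial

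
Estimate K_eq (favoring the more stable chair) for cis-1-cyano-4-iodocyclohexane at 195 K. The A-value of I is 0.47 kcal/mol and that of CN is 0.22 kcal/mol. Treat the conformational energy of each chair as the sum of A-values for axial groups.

K ≈ 1.91

C1 and C4 have opposite parity, so for the cis isomer the two substituents are one axial and one equatorial in each chair.
Chair I (iodo axial, cyano equatorial): E = 0.47 kcal/mol; chair II (iodo equatorial, cyano axial): E = 0.22 kcal/mol.
ΔG = 0.25 kcal/mol between the two chairs.
K = exp(ΔG/RT) with R = 1.987×10⁻³ kcal mol⁻¹ K⁻¹ and T = 195 K gives K ≈ 1.91.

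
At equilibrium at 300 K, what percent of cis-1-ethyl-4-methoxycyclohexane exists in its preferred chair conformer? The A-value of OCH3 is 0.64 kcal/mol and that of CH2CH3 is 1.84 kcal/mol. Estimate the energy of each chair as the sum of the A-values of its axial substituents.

C1 and C4 have opposite parity, so for the cis isomer the two substituents are one axial and one equatorial in each chair.
Chair I (methoxy axial, ethyl equatorial): E = 0.64 kcal/mol; chair II (methoxy equatorial, ethyl axial): E = 1.84 kcal/mol.
ΔG = 1.20 kcal/mol between the two chairs.
K = exp(ΔG/RT) with R = 1.987×10⁻³ kcal mol⁻¹ K⁻¹ and T = 300 K gives K ≈ 7.49.
Fraction in the lower-energy chair = K/(K+1) = 88.2%.

88.2%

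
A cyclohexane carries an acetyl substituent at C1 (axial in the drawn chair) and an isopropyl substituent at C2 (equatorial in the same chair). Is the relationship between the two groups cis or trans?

C1 and C2 have opposite parity, so their axial bonds point in opposite directions.
With opposite-parity carbons, two substituents on the same face are one axial and one equatorial; opposite faces give both axial or both equatorial.
Here the groups are axial/equatorial → same face → cis.

cis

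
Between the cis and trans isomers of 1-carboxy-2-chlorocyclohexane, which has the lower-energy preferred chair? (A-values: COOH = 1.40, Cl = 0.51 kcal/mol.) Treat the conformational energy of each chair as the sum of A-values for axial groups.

trans

At 1,2 positions (parity opposite): cis → (a,e or e,a); trans → (e,e or a,a).
Best chair for cis: E = 0.51 kcal/mol; best chair for trans: E = 0.00 kcal/mol.
The trans isomer is lower by 0.51 kcal/mol.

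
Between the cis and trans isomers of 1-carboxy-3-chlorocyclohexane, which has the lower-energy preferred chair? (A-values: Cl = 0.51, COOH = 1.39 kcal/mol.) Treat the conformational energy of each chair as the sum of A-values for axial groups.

cis

At 1,3 positions (parity same): cis → (e,e or a,a); trans → (a,e or e,a).
Best chair for cis: E = 0.00 kcal/mol; best chair for trans: E = 0.51 kcal/mol.
The cis isomer is lower by 0.51 kcal/mol.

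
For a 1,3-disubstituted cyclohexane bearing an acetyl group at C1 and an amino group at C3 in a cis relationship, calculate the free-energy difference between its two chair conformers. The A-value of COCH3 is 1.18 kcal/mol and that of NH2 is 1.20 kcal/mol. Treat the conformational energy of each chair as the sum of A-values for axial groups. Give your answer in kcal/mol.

2.38 kcal/mol

C1 and C3 have the same parity, so for the cis isomer the two substituents are e,e in one chair and a,a in the other.
Chair I (acetyl axial, amino axial): E = 2.38 kcal/mol.
Chair II (acetyl equatorial, amino equatorial): E = 0.00 kcal/mol.
ΔE = 2.38 − 0.00 = 2.38 kcal/mol; chair II is more stable.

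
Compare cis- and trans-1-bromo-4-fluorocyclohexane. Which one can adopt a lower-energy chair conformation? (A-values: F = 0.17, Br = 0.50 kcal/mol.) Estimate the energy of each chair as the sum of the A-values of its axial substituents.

At 1,4 positions (parity opposite): cis → (a,e or e,a); trans → (e,e or a,a).
Best chair for cis: E = 0.17 kcal/mol; best chair for trans: E = 0.00 kcal/mol.
The trans isomer is lower by 0.17 kcal/mol.

trans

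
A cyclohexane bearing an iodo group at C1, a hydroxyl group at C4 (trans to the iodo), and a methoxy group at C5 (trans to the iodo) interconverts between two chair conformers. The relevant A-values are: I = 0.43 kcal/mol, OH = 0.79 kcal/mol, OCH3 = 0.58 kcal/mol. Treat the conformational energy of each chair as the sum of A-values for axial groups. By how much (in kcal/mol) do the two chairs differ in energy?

Chair I (iodo axial, hydroxyl axial, methoxy equatorial): E = 1.22 kcal/mol.
Chair II (iodo equatorial, hydroxyl equatorial, methoxy axial): E = 0.58 kcal/mol.
ΔE = 1.22 − 0.58 = 0.64 kcal/mol; chair II is more stable.

0.64 kcal/mol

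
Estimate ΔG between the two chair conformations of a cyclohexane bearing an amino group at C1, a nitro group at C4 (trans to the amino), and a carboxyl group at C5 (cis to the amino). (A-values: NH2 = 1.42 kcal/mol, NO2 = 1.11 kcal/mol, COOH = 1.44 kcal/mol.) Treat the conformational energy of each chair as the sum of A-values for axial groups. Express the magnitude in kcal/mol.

Chair I (amino axial, nitro axial, carboxyl axial): E = 3.97 kcal/mol.
Chair II (amino equatorial, nitro equatorial, carboxyl equatorial): E = 0.00 kcal/mol.
ΔE = 3.97 − 0.00 = 3.97 kcal/mol; chair II is more stable.

3.97 kcal/mol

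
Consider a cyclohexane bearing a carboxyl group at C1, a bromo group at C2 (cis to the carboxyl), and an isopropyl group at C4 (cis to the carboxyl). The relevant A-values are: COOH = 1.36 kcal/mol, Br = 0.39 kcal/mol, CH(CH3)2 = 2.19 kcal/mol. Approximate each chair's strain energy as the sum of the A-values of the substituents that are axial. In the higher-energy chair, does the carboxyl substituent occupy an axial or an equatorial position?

equatorial

Chair I (carboxyl axial, bromo equatorial, isopropyl equatorial): E = 1.36 kcal/mol.
Chair II (carboxyl equatorial, bromo axial, isopropyl axial): E = 2.58 kcal/mol.
Chair II is the less stable (higher-energy) conformer, and in that chair the carboxyl group is equatorial.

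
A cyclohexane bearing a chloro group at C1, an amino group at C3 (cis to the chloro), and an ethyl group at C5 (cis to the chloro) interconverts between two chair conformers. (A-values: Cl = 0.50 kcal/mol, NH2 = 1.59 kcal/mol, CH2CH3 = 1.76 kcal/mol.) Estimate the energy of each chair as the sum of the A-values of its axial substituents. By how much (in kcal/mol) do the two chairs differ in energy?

Chair I (chloro axial, amino axial, ethyl axial): E = 3.85 kcal/mol.
Chair II (chloro equatorial, amino equatorial, ethyl equatorial): E = 0.00 kcal/mol.
ΔE = 3.85 − 0.00 = 3.85 kcal/mol; chair II is more stable.

3.85 kcal/mol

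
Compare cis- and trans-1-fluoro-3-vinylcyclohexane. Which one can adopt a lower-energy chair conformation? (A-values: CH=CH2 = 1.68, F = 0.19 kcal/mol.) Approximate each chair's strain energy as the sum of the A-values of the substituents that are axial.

At 1,3 positions (parity same): cis → (e,e or a,a); trans → (a,e or e,a).
Best chair for cis: E = 0.00 kcal/mol; best chair for trans: E = 0.19 kcal/mol.
The cis isomer is lower by 0.19 kcal/mol.

cis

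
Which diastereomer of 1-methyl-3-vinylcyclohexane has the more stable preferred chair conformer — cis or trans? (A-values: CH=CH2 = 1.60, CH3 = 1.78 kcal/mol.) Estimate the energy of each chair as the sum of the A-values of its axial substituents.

cis

At 1,3 positions (parity same): cis → (e,e or a,a); trans → (a,e or e,a).
Best chair for cis: E = 0.00 kcal/mol; best chair for trans: E = 1.60 kcal/mol.
The cis isomer is lower by 1.60 kcal/mol.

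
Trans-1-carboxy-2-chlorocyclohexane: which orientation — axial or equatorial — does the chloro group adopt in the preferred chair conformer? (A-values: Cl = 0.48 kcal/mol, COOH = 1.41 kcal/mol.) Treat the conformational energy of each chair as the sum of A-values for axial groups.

equatorial

C1 and C2 have opposite parity, so for the trans isomer the two substituents are e,e in one chair and a,a in the other.
Chair I (chloro axial, carboxyl axial): E = 1.89 kcal/mol.
Chair II (chloro equatorial, carboxyl equatorial): E = 0.00 kcal/mol.
Chair II is the more stable (lower-energy) conformer, and in that chair the chloro group is equatorial.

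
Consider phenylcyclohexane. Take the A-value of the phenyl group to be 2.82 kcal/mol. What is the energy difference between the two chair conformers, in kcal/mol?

A monosubstituted cyclohexane has one chair with the phenyl group axial (E = A = 2.82 kcal/mol) and one with it equatorial (E = 0).
ΔE = 2.82 − 0 = 2.82 kcal/mol.

2.82 kcal/mol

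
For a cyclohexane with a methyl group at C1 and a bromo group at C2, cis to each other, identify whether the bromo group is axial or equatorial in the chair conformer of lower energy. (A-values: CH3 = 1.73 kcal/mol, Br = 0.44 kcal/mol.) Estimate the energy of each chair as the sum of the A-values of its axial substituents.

axial

C1 and C2 have opposite parity, so for the cis isomer the two substituents are one axial and one equatorial in each chair.
Chair I (methyl axial, bromo equatorial): E = 1.73 kcal/mol.
Chair II (methyl equatorial, bromo axial): E = 0.44 kcal/mol.
Chair II is the more stable (lower-energy) conformer, and in that chair the bromo group is axial.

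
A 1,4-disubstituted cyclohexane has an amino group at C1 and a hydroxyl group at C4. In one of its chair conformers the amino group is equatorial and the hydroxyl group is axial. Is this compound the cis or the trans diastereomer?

C1 and C4 have opposite parity, so their axial bonds point in opposite directions.
With opposite-parity carbons, two substituents on the same face are one axial and one equatorial; opposite faces give both axial or both equatorial.
Here the groups are equatorial/axial → same face → cis.

cis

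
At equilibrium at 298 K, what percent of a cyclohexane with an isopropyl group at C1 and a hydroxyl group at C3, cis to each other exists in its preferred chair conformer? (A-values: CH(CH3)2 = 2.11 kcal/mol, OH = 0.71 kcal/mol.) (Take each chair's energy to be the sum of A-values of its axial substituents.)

99.2%

C1 and C3 have the same parity, so for the cis isomer the two substituents are e,e in one chair and a,a in the other.
Chair I (isopropyl axial, hydroxyl axial): E = 2.82 kcal/mol; chair II (isopropyl equatorial, hydroxyl equatorial): E = 0.00 kcal/mol.
ΔG = 2.82 kcal/mol between the two chairs.
K = exp(ΔG/RT) with R = 1.987×10⁻³ kcal mol⁻¹ K⁻¹ and T = 298 K gives K ≈ 117.
Fraction in the lower-energy chair = K/(K+1) = 99.2%.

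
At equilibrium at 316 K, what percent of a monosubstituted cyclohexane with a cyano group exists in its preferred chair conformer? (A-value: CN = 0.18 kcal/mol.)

57.1%

One chair has the cyano group axial (E = 0.18 kcal/mol) and the other has it equatorial (E = 0).
ΔG = 0.18 kcal/mol between the two chairs.
K = exp(ΔG/RT) with R = 1.987×10⁻³ kcal mol⁻¹ K⁻¹ and T = 316 K gives K ≈ 1.33.
Fraction in the lower-energy chair = K/(K+1) = 57.1%.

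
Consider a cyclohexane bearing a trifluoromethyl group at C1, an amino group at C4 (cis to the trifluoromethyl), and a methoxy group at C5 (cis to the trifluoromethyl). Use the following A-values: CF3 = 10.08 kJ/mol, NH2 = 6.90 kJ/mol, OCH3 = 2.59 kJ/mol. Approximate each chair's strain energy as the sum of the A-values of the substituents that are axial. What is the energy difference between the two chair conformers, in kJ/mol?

5.77 kJ/mol

Chair I (trifluoromethyl axial, amino equatorial, methoxy axial): E = 12.67 kJ/mol.
Chair II (trifluoromethyl equatorial, amino axial, methoxy equatorial): E = 6.90 kJ/mol.
ΔE = 12.67 − 6.90 = 5.77 kJ/mol; chair II is more stable.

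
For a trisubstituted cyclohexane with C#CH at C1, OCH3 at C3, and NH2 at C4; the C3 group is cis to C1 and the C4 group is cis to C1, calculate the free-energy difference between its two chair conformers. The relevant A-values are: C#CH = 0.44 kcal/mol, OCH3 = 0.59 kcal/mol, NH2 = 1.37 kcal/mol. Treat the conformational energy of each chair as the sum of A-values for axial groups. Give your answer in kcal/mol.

0.34 kcal/mol

Chair I (ethynyl axial, methoxy axial, amino equatorial): E = 1.03 kcal/mol.
Chair II (ethynyl equatorial, methoxy equatorial, amino axial): E = 1.37 kcal/mol.
ΔE = 1.37 − 1.03 = 0.34 kcal/mol; chair I is more stable.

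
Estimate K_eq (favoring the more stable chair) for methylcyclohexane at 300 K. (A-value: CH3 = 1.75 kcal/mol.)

K ≈ 18.8

One chair has the methyl group axial (E = 1.75 kcal/mol) and the other has it equatorial (E = 0).
ΔG = 1.75 kcal/mol between the two chairs.
K = exp(ΔG/RT) with R = 1.987×10⁻³ kcal mol⁻¹ K⁻¹ and T = 300 K gives K ≈ 18.8.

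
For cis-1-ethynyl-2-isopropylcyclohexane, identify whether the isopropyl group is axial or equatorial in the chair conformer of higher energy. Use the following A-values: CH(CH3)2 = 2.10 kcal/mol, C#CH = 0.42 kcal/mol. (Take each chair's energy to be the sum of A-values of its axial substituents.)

axial

C1 and C2 have opposite parity, so for the cis isomer the two substituents are one axial and one equatorial in each chair.
Chair I (isopropyl axial, ethynyl equatorial): E = 2.10 kcal/mol.
Chair II (isopropyl equatorial, ethynyl axial): E = 0.42 kcal/mol.
Chair I is the less stable (higher-energy) conformer, and in that chair the isopropyl group is axial.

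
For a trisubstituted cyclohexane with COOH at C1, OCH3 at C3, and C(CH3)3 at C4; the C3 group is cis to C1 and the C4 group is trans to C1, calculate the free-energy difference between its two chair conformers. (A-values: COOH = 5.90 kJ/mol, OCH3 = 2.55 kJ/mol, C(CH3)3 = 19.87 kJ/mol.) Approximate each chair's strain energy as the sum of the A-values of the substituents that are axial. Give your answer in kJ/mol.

28.32 kJ/mol

Chair I (carboxyl axial, methoxy axial, tert-butyl axial): E = 28.32 kJ/mol.
Chair II (carboxyl equatorial, methoxy equatorial, tert-butyl equatorial): E = 0.00 kJ/mol.
ΔE = 28.32 − 0.00 = 28.32 kJ/mol; chair II is more stable.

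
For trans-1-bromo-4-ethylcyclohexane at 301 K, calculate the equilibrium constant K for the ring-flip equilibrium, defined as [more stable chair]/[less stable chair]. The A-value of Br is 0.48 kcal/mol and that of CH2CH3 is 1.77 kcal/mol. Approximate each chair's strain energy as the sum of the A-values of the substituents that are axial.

K ≈ 43.0

C1 and C4 have opposite parity, so for the trans isomer the two substituents are e,e in one chair and a,a in the other.
Chair I (bromo axial, ethyl axial): E = 2.25 kcal/mol; chair II (bromo equatorial, ethyl equatorial): E = 0.00 kcal/mol.
ΔG = 2.25 kcal/mol between the two chairs.
K = exp(ΔG/RT) with R = 1.987×10⁻³ kcal mol⁻¹ K⁻¹ and T = 301 K gives K ≈ 43.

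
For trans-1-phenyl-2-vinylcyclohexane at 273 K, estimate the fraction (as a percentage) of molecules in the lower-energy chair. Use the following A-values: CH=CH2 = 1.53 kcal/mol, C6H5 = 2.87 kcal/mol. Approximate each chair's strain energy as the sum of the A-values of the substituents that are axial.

100.0%

C1 and C2 have opposite parity, so for the trans isomer the two substituents are e,e in one chair and a,a in the other.
Chair I (vinyl axial, phenyl axial): E = 4.40 kcal/mol; chair II (vinyl equatorial, phenyl equatorial): E = 0.00 kcal/mol.
ΔG = 4.40 kcal/mol between the two chairs.
K = exp(ΔG/RT) with R = 1.987×10⁻³ kcal mol⁻¹ K⁻¹ and T = 273 K gives K ≈ 3.33e+03.
Fraction in the lower-energy chair = K/(K+1) = 100.0%.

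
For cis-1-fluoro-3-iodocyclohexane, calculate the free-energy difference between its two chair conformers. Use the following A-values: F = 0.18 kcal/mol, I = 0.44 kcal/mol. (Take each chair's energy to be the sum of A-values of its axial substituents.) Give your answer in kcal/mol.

C1 and C3 have the same parity, so for the cis isomer the two substituents are e,e in one chair and a,a in the other.
Chair I (fluoro axial, iodo axial): E = 0.62 kcal/mol.
Chair II (fluoro equatorial, iodo equatorial): E = 0.00 kcal/mol.
ΔE = 0.62 − 0.00 = 0.62 kcal/mol; chair II is more stable.

0.62 kcal/mol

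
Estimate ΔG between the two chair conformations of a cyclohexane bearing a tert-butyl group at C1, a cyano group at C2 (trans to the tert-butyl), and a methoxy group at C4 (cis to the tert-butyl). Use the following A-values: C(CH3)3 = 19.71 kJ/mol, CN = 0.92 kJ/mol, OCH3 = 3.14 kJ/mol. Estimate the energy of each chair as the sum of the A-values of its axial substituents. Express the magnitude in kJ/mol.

Chair I (tert-butyl axial, cyano axial, methoxy equatorial): E = 20.63 kJ/mol.
Chair II (tert-butyl equatorial, cyano equatorial, methoxy axial): E = 3.14 kJ/mol.
ΔE = 20.63 − 3.14 = 17.49 kJ/mol; chair II is more stable.

17.49 kJ/mol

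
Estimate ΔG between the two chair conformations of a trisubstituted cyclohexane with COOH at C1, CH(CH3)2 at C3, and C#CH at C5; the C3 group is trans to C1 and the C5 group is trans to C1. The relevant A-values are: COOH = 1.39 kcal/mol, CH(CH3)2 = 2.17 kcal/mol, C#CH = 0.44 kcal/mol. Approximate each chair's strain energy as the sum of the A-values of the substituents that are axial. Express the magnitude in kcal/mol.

1.22 kcal/mol

Chair I (carboxyl axial, isopropyl equatorial, ethynyl equatorial): E = 1.39 kcal/mol.
Chair II (carboxyl equatorial, isopropyl axial, ethynyl axial): E = 2.61 kcal/mol.
ΔE = 2.61 − 1.39 = 1.22 kcal/mol; chair I is more stable.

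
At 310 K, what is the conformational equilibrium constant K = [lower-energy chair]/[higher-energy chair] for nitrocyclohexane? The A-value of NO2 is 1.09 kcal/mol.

K ≈ 5.87

One chair has the nitro group axial (E = 1.09 kcal/mol) and the other has it equatorial (E = 0).
ΔG = 1.09 kcal/mol between the two chairs.
K = exp(ΔG/RT) with R = 1.987×10⁻³ kcal mol⁻¹ K⁻¹ and T = 310 K gives K ≈ 5.87.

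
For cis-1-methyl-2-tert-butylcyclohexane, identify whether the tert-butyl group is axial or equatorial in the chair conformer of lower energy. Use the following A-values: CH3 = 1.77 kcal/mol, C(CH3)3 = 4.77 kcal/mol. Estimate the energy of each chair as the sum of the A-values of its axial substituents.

C1 and C2 have opposite parity, so for the cis isomer the two substituents are one axial and one equatorial in each chair.
Chair I (methyl axial, tert-butyl equatorial): E = 1.77 kcal/mol.
Chair II (methyl equatorial, tert-butyl axial): E = 4.77 kcal/mol.
Chair I is the more stable (lower-energy) conformer, and in that chair the tert-butyl group is equatorial.

equatorial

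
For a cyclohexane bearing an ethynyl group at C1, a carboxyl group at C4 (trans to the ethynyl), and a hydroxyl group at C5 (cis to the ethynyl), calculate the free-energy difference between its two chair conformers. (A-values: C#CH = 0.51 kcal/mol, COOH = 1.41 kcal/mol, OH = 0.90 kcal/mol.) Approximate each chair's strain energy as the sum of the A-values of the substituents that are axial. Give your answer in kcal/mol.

Chair I (ethynyl axial, carboxyl axial, hydroxyl axial): E = 2.82 kcal/mol.
Chair II (ethynyl equatorial, carboxyl equatorial, hydroxyl equatorial): E = 0.00 kcal/mol.
ΔE = 2.82 − 0.00 = 2.82 kcal/mol; chair II is more stable.

2.82 kcal/mol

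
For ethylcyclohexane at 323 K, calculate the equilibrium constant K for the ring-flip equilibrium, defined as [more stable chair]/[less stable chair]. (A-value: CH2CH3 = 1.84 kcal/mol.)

K ≈ 17.6

One chair has the ethyl group axial (E = 1.84 kcal/mol) and the other has it equatorial (E = 0).
ΔG = 1.84 kcal/mol between the two chairs.
K = exp(ΔG/RT) with R = 1.987×10⁻³ kcal mol⁻¹ K⁻¹ and T = 323 K gives K ≈ 17.6.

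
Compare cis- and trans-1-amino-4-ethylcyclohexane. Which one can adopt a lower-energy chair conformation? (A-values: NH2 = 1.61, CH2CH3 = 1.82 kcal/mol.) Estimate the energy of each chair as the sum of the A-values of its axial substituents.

At 1,4 positions (parity opposite): cis → (a,e or e,a); trans → (e,e or a,a).
Best chair for cis: E = 1.61 kcal/mol; best chair for trans: E = 0.00 kcal/mol.
The trans isomer is lower by 1.61 kcal/mol.

trans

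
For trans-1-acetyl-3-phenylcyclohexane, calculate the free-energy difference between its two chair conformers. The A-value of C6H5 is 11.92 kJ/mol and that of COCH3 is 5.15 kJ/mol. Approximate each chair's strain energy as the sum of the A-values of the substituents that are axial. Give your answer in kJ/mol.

C1 and C3 have the same parity, so for the trans isomer the two substituents are one axial and one equatorial in each chair.
Chair I (phenyl axial, acetyl equatorial): E = 11.92 kJ/mol.
Chair II (phenyl equatorial, acetyl axial): E = 5.15 kJ/mol.
ΔE = 11.92 − 5.15 = 6.77 kJ/mol; chair II is more stable.

6.77 kJ/mol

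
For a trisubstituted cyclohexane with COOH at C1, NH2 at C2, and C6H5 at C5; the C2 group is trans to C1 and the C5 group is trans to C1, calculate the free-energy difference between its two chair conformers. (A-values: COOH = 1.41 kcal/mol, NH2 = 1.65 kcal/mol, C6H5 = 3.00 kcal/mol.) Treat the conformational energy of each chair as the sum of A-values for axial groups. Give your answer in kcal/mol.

Chair I (carboxyl axial, amino axial, phenyl equatorial): E = 3.06 kcal/mol.
Chair II (carboxyl equatorial, amino equatorial, phenyl axial): E = 3.00 kcal/mol.
ΔE = 3.06 − 3.00 = 0.06 kcal/mol; chair II is more stable.

0.06 kcal/mol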